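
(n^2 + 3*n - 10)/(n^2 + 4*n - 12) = (n + 5)/(n + 6)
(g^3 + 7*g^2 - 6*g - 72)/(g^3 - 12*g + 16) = (g^2 + 3*g - 18)/(g^2 - 4*g + 4)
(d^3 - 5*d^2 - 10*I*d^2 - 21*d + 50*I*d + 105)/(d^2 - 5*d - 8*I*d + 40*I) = (d^2 - 10*I*d - 21)/(d - 8*I)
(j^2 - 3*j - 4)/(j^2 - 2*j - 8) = (j + 1)/(j + 2)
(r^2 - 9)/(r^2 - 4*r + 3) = (r + 3)/(r - 1)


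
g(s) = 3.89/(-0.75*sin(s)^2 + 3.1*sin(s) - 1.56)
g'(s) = 3.89*(1.5*sin(s)*cos(s) - 3.1*cos(s))/(-0.75*sin(s)^2 + 3.1*sin(s) - 1.56)^2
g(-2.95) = -1.79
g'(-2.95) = 2.73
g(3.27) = -1.98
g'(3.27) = 3.28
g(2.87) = -4.97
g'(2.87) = 16.52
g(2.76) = -7.63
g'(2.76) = 35.33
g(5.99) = -1.54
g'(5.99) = -2.07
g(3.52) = -1.39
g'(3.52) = 1.68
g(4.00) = -0.90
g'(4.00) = 0.57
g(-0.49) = -1.22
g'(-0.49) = -1.29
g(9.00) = -9.49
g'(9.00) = 52.38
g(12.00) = -1.13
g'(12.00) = -1.08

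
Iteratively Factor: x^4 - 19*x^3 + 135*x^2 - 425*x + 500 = (x - 4)*(x^3 - 15*x^2 + 75*x - 125) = (x - 5)*(x - 4)*(x^2 - 10*x + 25) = (x - 5)^2*(x - 4)*(x - 5)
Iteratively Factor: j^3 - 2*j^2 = (j)*(j^2 - 2*j) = j*(j - 2)*(j)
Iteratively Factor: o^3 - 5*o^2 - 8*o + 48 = (o - 4)*(o^2 - o - 12) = (o - 4)^2*(o + 3)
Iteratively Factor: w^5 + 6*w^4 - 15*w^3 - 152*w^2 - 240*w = (w + 4)*(w^4 + 2*w^3 - 23*w^2 - 60*w) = w*(w + 4)*(w^3 + 2*w^2 - 23*w - 60) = w*(w + 3)*(w + 4)*(w^2 - w - 20) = w*(w + 3)*(w + 4)^2*(w - 5)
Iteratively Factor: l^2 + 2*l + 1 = (l + 1)*(l + 1)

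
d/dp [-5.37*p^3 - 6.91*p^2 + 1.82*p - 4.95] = -16.11*p^2 - 13.82*p + 1.82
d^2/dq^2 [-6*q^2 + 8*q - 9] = -12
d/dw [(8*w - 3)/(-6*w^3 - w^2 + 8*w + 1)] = 2*(-24*w^3 - 4*w^2 + 32*w + (8*w - 3)*(9*w^2 + w - 4) + 4)/(6*w^3 + w^2 - 8*w - 1)^2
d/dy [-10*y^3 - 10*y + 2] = -30*y^2 - 10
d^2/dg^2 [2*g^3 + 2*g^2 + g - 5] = 12*g + 4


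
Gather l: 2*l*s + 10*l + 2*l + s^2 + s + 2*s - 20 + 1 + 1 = l*(2*s + 12) + s^2 + 3*s - 18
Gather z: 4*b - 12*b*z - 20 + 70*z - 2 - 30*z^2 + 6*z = 4*b - 30*z^2 + z*(76 - 12*b) - 22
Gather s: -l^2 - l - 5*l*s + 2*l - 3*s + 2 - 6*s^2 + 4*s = -l^2 + l - 6*s^2 + s*(1 - 5*l) + 2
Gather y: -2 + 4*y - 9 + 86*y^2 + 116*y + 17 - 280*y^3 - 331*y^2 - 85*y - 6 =-280*y^3 - 245*y^2 + 35*y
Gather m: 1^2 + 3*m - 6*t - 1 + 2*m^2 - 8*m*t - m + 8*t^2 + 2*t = 2*m^2 + m*(2 - 8*t) + 8*t^2 - 4*t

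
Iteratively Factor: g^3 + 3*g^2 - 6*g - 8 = (g - 2)*(g^2 + 5*g + 4) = (g - 2)*(g + 4)*(g + 1)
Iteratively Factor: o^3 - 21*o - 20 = (o + 1)*(o^2 - o - 20) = (o - 5)*(o + 1)*(o + 4)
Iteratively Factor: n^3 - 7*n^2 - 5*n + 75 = (n - 5)*(n^2 - 2*n - 15) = (n - 5)^2*(n + 3)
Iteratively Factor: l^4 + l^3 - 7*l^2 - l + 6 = (l - 1)*(l^3 + 2*l^2 - 5*l - 6) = (l - 2)*(l - 1)*(l^2 + 4*l + 3) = (l - 2)*(l - 1)*(l + 3)*(l + 1)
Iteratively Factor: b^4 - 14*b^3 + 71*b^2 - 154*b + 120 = (b - 5)*(b^3 - 9*b^2 + 26*b - 24) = (b - 5)*(b - 4)*(b^2 - 5*b + 6) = (b - 5)*(b - 4)*(b - 2)*(b - 3)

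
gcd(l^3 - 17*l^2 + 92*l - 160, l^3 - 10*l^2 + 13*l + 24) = l - 8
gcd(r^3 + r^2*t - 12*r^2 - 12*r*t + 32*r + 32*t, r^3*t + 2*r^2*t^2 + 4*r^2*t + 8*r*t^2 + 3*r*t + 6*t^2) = 1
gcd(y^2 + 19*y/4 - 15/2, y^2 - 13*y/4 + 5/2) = y - 5/4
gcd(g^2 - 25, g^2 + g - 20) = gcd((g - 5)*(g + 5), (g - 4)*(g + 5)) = g + 5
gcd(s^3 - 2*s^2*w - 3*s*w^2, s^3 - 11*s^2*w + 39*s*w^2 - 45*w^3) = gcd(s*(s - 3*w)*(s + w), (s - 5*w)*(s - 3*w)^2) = s - 3*w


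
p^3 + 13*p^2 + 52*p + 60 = (p + 2)*(p + 5)*(p + 6)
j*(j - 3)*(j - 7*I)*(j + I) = j^4 - 3*j^3 - 6*I*j^3 + 7*j^2 + 18*I*j^2 - 21*j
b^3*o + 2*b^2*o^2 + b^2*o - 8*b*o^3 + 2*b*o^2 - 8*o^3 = (b - 2*o)*(b + 4*o)*(b*o + o)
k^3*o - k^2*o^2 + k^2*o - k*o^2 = k*(k - o)*(k*o + o)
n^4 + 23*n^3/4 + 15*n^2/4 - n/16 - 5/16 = (n - 1/4)*(n + 1/2)^2*(n + 5)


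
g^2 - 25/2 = (g - 5*sqrt(2)/2)*(g + 5*sqrt(2)/2)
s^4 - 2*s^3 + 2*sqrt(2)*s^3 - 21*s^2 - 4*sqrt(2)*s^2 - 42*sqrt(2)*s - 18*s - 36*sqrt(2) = (s - 6)*(s + 1)*(s + 3)*(s + 2*sqrt(2))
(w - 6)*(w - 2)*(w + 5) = w^3 - 3*w^2 - 28*w + 60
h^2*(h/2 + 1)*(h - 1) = h^4/2 + h^3/2 - h^2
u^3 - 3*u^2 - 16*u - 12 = (u - 6)*(u + 1)*(u + 2)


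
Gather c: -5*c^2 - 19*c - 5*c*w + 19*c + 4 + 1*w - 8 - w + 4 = -5*c^2 - 5*c*w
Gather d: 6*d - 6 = 6*d - 6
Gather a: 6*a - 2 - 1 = 6*a - 3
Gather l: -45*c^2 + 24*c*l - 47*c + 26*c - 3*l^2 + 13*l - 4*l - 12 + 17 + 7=-45*c^2 - 21*c - 3*l^2 + l*(24*c + 9) + 12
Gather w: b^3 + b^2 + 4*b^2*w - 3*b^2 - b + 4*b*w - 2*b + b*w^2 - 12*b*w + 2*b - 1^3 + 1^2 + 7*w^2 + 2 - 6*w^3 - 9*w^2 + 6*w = b^3 - 2*b^2 - b - 6*w^3 + w^2*(b - 2) + w*(4*b^2 - 8*b + 6) + 2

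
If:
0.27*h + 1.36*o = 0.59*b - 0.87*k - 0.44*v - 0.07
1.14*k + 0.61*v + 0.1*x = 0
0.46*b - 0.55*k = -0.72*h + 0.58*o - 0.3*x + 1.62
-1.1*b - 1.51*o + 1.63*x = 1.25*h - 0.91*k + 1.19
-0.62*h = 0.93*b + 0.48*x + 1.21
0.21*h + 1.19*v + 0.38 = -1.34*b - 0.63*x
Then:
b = -2.43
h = 1.84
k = -1.16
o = -1.44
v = 2.19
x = -0.19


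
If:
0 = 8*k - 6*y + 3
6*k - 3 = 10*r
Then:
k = 3*y/4 - 3/8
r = 9*y/20 - 21/40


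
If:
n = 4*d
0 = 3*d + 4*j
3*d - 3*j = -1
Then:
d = -4/21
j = 1/7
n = -16/21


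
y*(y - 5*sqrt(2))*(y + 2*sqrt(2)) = y^3 - 3*sqrt(2)*y^2 - 20*y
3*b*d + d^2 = d*(3*b + d)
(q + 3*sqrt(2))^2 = q^2 + 6*sqrt(2)*q + 18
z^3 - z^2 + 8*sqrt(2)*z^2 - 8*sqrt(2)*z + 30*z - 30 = (z - 1)*(z + 3*sqrt(2))*(z + 5*sqrt(2))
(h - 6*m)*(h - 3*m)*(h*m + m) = h^3*m - 9*h^2*m^2 + h^2*m + 18*h*m^3 - 9*h*m^2 + 18*m^3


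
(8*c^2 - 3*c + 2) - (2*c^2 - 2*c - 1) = 6*c^2 - c + 3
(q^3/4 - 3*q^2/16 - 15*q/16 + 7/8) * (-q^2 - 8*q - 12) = -q^5/4 - 29*q^4/16 - 9*q^3/16 + 71*q^2/8 + 17*q/4 - 21/2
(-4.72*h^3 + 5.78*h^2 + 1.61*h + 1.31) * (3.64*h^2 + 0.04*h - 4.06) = -17.1808*h^5 + 20.8504*h^4 + 25.2548*h^3 - 18.634*h^2 - 6.4842*h - 5.3186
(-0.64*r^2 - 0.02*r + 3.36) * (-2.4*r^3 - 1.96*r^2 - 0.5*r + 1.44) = 1.536*r^5 + 1.3024*r^4 - 7.7048*r^3 - 7.4972*r^2 - 1.7088*r + 4.8384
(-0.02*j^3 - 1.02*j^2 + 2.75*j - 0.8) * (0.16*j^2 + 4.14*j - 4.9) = -0.0032*j^5 - 0.246*j^4 - 3.6848*j^3 + 16.255*j^2 - 16.787*j + 3.92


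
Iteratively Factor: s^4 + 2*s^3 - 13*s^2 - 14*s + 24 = (s + 2)*(s^3 - 13*s + 12) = (s - 1)*(s + 2)*(s^2 + s - 12) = (s - 1)*(s + 2)*(s + 4)*(s - 3)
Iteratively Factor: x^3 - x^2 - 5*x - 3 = (x - 3)*(x^2 + 2*x + 1) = (x - 3)*(x + 1)*(x + 1)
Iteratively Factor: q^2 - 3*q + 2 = (q - 2)*(q - 1)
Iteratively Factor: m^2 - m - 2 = (m - 2)*(m + 1)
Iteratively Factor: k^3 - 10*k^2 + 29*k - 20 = (k - 5)*(k^2 - 5*k + 4) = (k - 5)*(k - 4)*(k - 1)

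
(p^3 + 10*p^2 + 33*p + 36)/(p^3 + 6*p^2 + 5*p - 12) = (p + 3)/(p - 1)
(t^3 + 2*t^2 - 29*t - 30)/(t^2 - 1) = (t^2 + t - 30)/(t - 1)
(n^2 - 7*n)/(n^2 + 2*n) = (n - 7)/(n + 2)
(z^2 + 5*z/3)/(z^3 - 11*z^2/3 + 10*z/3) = (3*z + 5)/(3*z^2 - 11*z + 10)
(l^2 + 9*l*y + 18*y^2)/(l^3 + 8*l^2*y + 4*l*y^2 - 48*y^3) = (-l - 3*y)/(-l^2 - 2*l*y + 8*y^2)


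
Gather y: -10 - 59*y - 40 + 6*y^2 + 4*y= 6*y^2 - 55*y - 50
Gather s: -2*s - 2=-2*s - 2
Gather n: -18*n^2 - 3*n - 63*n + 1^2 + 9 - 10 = -18*n^2 - 66*n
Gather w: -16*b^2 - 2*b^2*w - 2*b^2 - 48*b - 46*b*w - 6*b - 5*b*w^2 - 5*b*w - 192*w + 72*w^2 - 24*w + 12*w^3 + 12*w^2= -18*b^2 - 54*b + 12*w^3 + w^2*(84 - 5*b) + w*(-2*b^2 - 51*b - 216)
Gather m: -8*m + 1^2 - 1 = -8*m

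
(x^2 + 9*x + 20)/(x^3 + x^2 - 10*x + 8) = (x + 5)/(x^2 - 3*x + 2)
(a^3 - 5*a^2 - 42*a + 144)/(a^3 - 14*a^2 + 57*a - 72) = (a + 6)/(a - 3)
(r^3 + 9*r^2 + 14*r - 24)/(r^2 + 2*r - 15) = (r^3 + 9*r^2 + 14*r - 24)/(r^2 + 2*r - 15)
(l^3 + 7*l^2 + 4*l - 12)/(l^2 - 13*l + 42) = (l^3 + 7*l^2 + 4*l - 12)/(l^2 - 13*l + 42)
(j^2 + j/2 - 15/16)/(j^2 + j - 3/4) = (16*j^2 + 8*j - 15)/(4*(4*j^2 + 4*j - 3))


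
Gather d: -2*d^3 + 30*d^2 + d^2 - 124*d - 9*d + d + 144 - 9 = -2*d^3 + 31*d^2 - 132*d + 135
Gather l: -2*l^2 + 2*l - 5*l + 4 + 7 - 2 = -2*l^2 - 3*l + 9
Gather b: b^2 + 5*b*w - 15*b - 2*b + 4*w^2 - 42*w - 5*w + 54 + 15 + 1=b^2 + b*(5*w - 17) + 4*w^2 - 47*w + 70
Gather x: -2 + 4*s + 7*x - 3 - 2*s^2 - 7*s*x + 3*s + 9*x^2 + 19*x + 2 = -2*s^2 + 7*s + 9*x^2 + x*(26 - 7*s) - 3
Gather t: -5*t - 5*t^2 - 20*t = -5*t^2 - 25*t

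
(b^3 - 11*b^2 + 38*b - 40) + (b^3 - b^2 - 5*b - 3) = 2*b^3 - 12*b^2 + 33*b - 43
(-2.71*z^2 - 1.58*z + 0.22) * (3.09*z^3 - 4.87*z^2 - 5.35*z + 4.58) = -8.3739*z^5 + 8.3155*z^4 + 22.8729*z^3 - 5.0302*z^2 - 8.4134*z + 1.0076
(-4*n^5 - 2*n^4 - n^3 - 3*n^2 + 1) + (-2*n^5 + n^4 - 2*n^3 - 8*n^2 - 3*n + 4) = -6*n^5 - n^4 - 3*n^3 - 11*n^2 - 3*n + 5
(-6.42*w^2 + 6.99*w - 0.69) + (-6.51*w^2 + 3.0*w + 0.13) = -12.93*w^2 + 9.99*w - 0.56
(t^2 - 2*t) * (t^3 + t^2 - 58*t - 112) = t^5 - t^4 - 60*t^3 + 4*t^2 + 224*t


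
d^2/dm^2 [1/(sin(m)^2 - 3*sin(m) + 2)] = (-4*sin(m)^3 + 5*sin(m)^2 + 10*sin(m) - 14)/((sin(m) - 2)^3*(sin(m) - 1)^2)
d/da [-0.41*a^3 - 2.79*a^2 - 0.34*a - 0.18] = -1.23*a^2 - 5.58*a - 0.34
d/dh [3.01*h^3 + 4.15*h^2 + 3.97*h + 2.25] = 9.03*h^2 + 8.3*h + 3.97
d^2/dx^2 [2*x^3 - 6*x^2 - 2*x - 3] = 12*x - 12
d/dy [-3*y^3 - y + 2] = -9*y^2 - 1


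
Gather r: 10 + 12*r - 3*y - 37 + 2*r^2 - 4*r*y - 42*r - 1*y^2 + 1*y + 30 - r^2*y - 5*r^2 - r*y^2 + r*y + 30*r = r^2*(-y - 3) + r*(-y^2 - 3*y) - y^2 - 2*y + 3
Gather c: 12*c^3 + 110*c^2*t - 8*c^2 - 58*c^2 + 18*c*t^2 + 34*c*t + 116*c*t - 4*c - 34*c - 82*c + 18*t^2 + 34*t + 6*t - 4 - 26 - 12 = 12*c^3 + c^2*(110*t - 66) + c*(18*t^2 + 150*t - 120) + 18*t^2 + 40*t - 42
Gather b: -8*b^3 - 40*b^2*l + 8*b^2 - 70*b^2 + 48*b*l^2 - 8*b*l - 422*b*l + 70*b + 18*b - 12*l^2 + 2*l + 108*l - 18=-8*b^3 + b^2*(-40*l - 62) + b*(48*l^2 - 430*l + 88) - 12*l^2 + 110*l - 18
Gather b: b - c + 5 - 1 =b - c + 4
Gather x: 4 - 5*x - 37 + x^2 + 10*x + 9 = x^2 + 5*x - 24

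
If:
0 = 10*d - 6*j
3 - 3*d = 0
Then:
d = 1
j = 5/3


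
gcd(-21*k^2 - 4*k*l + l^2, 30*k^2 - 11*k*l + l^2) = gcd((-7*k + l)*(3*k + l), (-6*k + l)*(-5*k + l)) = 1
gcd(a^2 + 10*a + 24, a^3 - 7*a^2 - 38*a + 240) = a + 6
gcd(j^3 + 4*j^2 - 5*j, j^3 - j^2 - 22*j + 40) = j + 5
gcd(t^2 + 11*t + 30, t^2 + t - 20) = t + 5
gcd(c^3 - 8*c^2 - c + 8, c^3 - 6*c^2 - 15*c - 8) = c^2 - 7*c - 8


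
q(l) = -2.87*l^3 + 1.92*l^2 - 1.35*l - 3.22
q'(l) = -8.61*l^2 + 3.84*l - 1.35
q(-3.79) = 185.72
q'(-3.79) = -139.58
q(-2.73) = 73.17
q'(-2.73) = -76.00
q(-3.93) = 205.94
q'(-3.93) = -149.42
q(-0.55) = -1.42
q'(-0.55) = -6.07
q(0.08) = -3.32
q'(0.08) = -1.10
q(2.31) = -31.47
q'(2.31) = -38.42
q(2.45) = -37.21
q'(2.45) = -43.62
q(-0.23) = -2.77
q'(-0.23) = -2.69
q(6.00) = -562.12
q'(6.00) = -288.27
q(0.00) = -3.22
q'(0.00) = -1.35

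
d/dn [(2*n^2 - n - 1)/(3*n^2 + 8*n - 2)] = (19*n^2 - 2*n + 10)/(9*n^4 + 48*n^3 + 52*n^2 - 32*n + 4)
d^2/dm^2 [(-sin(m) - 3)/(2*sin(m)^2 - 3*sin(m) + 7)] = (4*sin(m)^5 + 54*sin(m)^4 - 146*sin(m)^3 - 192*sin(m)^2 + 304*sin(m) - 12)/(-3*sin(m) - cos(2*m) + 8)^3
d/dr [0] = 0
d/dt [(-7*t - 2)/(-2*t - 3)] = 17/(2*t + 3)^2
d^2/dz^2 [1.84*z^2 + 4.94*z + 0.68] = 3.68000000000000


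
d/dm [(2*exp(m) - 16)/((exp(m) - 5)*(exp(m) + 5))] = 2*(-exp(2*m) + 16*exp(m) - 25)*exp(m)/(exp(4*m) - 50*exp(2*m) + 625)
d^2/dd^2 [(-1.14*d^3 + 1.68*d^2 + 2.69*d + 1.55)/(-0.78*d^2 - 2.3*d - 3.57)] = (-8.88178419700125e-16*d^5 - 5.32907051820075e-15*d^4 + 8.46696*d^3 + 78.573888*d^2 + 115.43436*d - 6.414424)/(0.474552*d^6 + 4.19796*d^5 + 18.894564*d^4 + 50.59448*d^3 + 86.478966*d^2 + 87.93981*d + 45.499293)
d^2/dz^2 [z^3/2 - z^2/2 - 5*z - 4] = 3*z - 1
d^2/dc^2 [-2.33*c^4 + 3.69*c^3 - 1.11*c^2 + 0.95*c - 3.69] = -27.96*c^2 + 22.14*c - 2.22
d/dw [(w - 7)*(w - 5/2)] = 2*w - 19/2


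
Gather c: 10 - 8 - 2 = 0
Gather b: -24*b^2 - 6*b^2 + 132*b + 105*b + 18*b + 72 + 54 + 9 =-30*b^2 + 255*b + 135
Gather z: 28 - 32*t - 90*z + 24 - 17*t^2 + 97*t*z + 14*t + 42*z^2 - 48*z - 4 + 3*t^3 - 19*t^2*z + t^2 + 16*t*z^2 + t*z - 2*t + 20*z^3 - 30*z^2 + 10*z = 3*t^3 - 16*t^2 - 20*t + 20*z^3 + z^2*(16*t + 12) + z*(-19*t^2 + 98*t - 128) + 48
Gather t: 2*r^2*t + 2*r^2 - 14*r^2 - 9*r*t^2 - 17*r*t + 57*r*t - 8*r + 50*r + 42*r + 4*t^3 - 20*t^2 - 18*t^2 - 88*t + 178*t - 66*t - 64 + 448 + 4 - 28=-12*r^2 + 84*r + 4*t^3 + t^2*(-9*r - 38) + t*(2*r^2 + 40*r + 24) + 360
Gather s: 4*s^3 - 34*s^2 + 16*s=4*s^3 - 34*s^2 + 16*s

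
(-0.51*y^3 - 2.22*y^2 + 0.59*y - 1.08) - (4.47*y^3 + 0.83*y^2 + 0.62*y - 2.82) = -4.98*y^3 - 3.05*y^2 - 0.03*y + 1.74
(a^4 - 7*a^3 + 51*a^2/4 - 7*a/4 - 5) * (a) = a^5 - 7*a^4 + 51*a^3/4 - 7*a^2/4 - 5*a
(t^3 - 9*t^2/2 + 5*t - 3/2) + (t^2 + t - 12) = t^3 - 7*t^2/2 + 6*t - 27/2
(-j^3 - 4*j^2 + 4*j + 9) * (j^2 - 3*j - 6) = -j^5 - j^4 + 22*j^3 + 21*j^2 - 51*j - 54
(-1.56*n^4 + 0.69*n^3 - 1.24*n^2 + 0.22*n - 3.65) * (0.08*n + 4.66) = -0.1248*n^5 - 7.2144*n^4 + 3.1162*n^3 - 5.7608*n^2 + 0.7332*n - 17.009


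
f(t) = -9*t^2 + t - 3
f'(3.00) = -53.00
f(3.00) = -81.00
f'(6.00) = -107.00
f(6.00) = -321.00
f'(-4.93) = 89.74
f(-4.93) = -226.67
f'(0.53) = -8.54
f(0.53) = -5.00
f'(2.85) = -50.30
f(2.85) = -73.25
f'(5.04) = -89.72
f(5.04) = -226.57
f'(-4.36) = 79.48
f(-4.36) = -178.45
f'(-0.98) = 18.64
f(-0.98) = -12.62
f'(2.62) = -46.16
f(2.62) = -62.16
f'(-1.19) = 22.42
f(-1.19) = -16.93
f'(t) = 1 - 18*t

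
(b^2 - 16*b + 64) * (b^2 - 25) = b^4 - 16*b^3 + 39*b^2 + 400*b - 1600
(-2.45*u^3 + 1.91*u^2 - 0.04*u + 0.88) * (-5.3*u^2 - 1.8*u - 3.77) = 12.985*u^5 - 5.713*u^4 + 6.0105*u^3 - 11.7927*u^2 - 1.4332*u - 3.3176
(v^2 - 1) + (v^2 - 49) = 2*v^2 - 50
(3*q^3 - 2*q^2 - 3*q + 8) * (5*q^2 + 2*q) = 15*q^5 - 4*q^4 - 19*q^3 + 34*q^2 + 16*q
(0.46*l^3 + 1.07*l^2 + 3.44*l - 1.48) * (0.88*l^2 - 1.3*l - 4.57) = 0.4048*l^5 + 0.3436*l^4 - 0.466*l^3 - 10.6643*l^2 - 13.7968*l + 6.7636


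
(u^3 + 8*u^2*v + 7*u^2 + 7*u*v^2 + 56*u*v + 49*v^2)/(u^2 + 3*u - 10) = (u^3 + 8*u^2*v + 7*u^2 + 7*u*v^2 + 56*u*v + 49*v^2)/(u^2 + 3*u - 10)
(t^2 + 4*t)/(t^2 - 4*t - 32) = t/(t - 8)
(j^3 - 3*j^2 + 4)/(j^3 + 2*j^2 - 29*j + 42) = (j^2 - j - 2)/(j^2 + 4*j - 21)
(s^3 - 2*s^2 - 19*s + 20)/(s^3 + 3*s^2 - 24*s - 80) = (s - 1)/(s + 4)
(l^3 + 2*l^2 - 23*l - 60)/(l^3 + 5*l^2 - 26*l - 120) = (l + 3)/(l + 6)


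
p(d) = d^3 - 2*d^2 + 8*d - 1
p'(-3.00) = 47.00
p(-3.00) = -70.00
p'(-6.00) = 140.00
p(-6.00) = -337.00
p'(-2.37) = 34.33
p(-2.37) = -44.51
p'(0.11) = 7.60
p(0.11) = -0.14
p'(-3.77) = 65.72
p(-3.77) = -113.17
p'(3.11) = 24.58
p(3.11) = 34.62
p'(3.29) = 27.31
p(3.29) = 39.28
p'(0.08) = 7.70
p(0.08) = -0.37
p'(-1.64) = 22.63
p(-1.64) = -23.91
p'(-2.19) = 31.15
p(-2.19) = -38.62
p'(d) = 3*d^2 - 4*d + 8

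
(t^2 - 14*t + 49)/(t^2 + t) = (t^2 - 14*t + 49)/(t*(t + 1))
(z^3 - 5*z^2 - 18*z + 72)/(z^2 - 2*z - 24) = z - 3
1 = 1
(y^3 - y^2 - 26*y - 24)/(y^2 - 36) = (y^2 + 5*y + 4)/(y + 6)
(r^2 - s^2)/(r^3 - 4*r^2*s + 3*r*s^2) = (r + s)/(r*(r - 3*s))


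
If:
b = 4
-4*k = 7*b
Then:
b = 4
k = -7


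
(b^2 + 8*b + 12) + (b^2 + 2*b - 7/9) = 2*b^2 + 10*b + 101/9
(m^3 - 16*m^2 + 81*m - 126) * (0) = 0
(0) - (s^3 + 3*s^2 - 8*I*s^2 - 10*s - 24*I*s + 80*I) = -s^3 - 3*s^2 + 8*I*s^2 + 10*s + 24*I*s - 80*I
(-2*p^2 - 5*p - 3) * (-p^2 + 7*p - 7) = 2*p^4 - 9*p^3 - 18*p^2 + 14*p + 21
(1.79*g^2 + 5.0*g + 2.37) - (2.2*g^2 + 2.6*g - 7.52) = -0.41*g^2 + 2.4*g + 9.89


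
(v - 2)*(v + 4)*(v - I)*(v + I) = v^4 + 2*v^3 - 7*v^2 + 2*v - 8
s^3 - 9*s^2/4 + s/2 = s*(s - 2)*(s - 1/4)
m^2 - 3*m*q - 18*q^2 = (m - 6*q)*(m + 3*q)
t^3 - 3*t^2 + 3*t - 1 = (t - 1)^3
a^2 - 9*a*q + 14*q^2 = (a - 7*q)*(a - 2*q)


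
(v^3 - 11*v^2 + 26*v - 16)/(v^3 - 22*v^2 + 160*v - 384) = (v^2 - 3*v + 2)/(v^2 - 14*v + 48)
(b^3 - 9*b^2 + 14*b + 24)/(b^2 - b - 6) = (-b^3 + 9*b^2 - 14*b - 24)/(-b^2 + b + 6)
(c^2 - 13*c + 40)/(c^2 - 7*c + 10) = (c - 8)/(c - 2)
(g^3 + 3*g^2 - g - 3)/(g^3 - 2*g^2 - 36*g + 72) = (g^3 + 3*g^2 - g - 3)/(g^3 - 2*g^2 - 36*g + 72)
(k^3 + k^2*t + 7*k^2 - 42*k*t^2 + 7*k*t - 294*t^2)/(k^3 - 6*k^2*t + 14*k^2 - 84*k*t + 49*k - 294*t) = (k + 7*t)/(k + 7)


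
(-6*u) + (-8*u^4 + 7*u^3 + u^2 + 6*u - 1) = -8*u^4 + 7*u^3 + u^2 - 1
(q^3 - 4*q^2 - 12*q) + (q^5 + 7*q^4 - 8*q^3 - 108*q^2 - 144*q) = q^5 + 7*q^4 - 7*q^3 - 112*q^2 - 156*q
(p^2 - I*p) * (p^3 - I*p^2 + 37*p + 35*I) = p^5 - 2*I*p^4 + 36*p^3 - 2*I*p^2 + 35*p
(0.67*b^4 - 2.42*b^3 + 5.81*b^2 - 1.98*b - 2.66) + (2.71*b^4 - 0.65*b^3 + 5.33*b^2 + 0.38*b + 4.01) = 3.38*b^4 - 3.07*b^3 + 11.14*b^2 - 1.6*b + 1.35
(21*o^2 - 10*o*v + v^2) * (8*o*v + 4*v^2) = 168*o^3*v + 4*o^2*v^2 - 32*o*v^3 + 4*v^4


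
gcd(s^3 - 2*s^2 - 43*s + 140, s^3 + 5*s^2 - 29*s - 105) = s^2 + 2*s - 35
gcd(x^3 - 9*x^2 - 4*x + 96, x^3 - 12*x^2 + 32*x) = x^2 - 12*x + 32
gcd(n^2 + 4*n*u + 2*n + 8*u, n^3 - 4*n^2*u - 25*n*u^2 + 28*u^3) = n + 4*u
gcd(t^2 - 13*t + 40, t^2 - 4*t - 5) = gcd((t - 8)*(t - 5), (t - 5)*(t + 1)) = t - 5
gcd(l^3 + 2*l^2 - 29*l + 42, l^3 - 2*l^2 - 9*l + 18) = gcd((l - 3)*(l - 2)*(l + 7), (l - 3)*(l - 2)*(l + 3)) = l^2 - 5*l + 6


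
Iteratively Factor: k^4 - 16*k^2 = (k)*(k^3 - 16*k) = k^2*(k^2 - 16) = k^2*(k + 4)*(k - 4)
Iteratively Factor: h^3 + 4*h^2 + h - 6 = (h + 2)*(h^2 + 2*h - 3) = (h - 1)*(h + 2)*(h + 3)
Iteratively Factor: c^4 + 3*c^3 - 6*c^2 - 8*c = (c - 2)*(c^3 + 5*c^2 + 4*c) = (c - 2)*(c + 4)*(c^2 + c) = c*(c - 2)*(c + 4)*(c + 1)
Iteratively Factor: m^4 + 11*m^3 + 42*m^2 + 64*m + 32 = (m + 4)*(m^3 + 7*m^2 + 14*m + 8) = (m + 1)*(m + 4)*(m^2 + 6*m + 8) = (m + 1)*(m + 4)^2*(m + 2)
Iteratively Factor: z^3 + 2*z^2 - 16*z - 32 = (z + 2)*(z^2 - 16) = (z - 4)*(z + 2)*(z + 4)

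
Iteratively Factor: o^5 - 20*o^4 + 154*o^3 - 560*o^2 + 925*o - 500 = (o - 4)*(o^4 - 16*o^3 + 90*o^2 - 200*o + 125) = (o - 5)*(o - 4)*(o^3 - 11*o^2 + 35*o - 25) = (o - 5)^2*(o - 4)*(o^2 - 6*o + 5) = (o - 5)^2*(o - 4)*(o - 1)*(o - 5)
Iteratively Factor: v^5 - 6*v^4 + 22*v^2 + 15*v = (v)*(v^4 - 6*v^3 + 22*v + 15) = v*(v + 1)*(v^3 - 7*v^2 + 7*v + 15) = v*(v - 3)*(v + 1)*(v^2 - 4*v - 5) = v*(v - 5)*(v - 3)*(v + 1)*(v + 1)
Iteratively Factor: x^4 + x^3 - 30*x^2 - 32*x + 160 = (x + 4)*(x^3 - 3*x^2 - 18*x + 40) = (x - 5)*(x + 4)*(x^2 + 2*x - 8) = (x - 5)*(x - 2)*(x + 4)*(x + 4)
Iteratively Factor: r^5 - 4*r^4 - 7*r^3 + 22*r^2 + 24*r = (r + 2)*(r^4 - 6*r^3 + 5*r^2 + 12*r) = (r - 3)*(r + 2)*(r^3 - 3*r^2 - 4*r) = r*(r - 3)*(r + 2)*(r^2 - 3*r - 4) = r*(r - 3)*(r + 1)*(r + 2)*(r - 4)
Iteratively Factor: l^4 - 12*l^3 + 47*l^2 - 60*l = (l)*(l^3 - 12*l^2 + 47*l - 60) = l*(l - 5)*(l^2 - 7*l + 12) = l*(l - 5)*(l - 4)*(l - 3)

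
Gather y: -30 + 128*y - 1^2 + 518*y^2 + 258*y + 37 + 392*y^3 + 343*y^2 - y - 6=392*y^3 + 861*y^2 + 385*y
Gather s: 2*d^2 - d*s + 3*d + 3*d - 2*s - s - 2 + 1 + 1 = 2*d^2 + 6*d + s*(-d - 3)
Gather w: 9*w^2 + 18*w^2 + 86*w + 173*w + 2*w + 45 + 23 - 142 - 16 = 27*w^2 + 261*w - 90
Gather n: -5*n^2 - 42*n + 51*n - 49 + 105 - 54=-5*n^2 + 9*n + 2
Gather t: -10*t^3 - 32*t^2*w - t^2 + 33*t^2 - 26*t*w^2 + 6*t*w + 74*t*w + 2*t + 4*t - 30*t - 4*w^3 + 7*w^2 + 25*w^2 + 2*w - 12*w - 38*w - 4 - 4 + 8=-10*t^3 + t^2*(32 - 32*w) + t*(-26*w^2 + 80*w - 24) - 4*w^3 + 32*w^2 - 48*w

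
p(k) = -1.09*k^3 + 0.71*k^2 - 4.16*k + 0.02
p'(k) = -3.27*k^2 + 1.42*k - 4.16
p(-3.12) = 53.02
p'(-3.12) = -40.42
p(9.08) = -795.20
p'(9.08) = -260.87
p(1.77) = -11.16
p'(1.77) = -11.89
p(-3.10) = 52.21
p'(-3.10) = -39.99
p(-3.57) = 73.51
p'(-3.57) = -50.91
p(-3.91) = 92.30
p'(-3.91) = -59.70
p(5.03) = -141.66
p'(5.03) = -79.75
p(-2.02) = 20.30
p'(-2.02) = -20.37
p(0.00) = 0.02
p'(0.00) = -4.16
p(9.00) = -774.52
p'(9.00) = -256.25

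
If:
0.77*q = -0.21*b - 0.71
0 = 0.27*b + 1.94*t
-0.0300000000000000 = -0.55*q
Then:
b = -3.58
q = 0.05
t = 0.50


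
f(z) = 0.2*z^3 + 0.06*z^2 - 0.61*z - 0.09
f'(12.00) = 87.23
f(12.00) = 346.83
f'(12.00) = 87.23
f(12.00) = 346.83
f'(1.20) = 0.40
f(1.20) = -0.39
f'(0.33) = -0.51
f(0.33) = -0.28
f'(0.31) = -0.52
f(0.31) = -0.27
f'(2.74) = 4.22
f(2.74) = 2.80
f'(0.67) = -0.26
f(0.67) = -0.41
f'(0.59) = -0.33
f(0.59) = -0.39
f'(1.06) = 0.19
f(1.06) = -0.43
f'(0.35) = -0.49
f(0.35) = -0.29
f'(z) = 0.6*z^2 + 0.12*z - 0.61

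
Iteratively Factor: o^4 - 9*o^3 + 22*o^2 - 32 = (o - 2)*(o^3 - 7*o^2 + 8*o + 16) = (o - 4)*(o - 2)*(o^2 - 3*o - 4) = (o - 4)^2*(o - 2)*(o + 1)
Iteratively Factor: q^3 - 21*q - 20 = (q - 5)*(q^2 + 5*q + 4) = (q - 5)*(q + 1)*(q + 4)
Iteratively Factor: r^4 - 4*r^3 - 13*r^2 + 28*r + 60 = (r + 2)*(r^3 - 6*r^2 - r + 30) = (r + 2)^2*(r^2 - 8*r + 15) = (r - 3)*(r + 2)^2*(r - 5)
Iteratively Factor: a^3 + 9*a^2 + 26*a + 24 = (a + 3)*(a^2 + 6*a + 8) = (a + 3)*(a + 4)*(a + 2)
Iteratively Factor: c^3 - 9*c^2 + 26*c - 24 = (c - 2)*(c^2 - 7*c + 12) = (c - 4)*(c - 2)*(c - 3)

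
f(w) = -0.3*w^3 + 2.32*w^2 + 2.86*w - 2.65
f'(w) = -0.9*w^2 + 4.64*w + 2.86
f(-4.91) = 74.75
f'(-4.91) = -41.62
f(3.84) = 25.56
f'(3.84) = 7.41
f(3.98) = 26.57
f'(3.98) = 7.07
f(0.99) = 2.16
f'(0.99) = 6.57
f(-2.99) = 17.56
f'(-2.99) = -19.06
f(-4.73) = 67.47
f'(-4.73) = -39.22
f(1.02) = 2.36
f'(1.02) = 6.66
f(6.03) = 33.18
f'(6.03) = -1.89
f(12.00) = -152.65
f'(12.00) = -71.06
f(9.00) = -7.69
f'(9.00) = -28.28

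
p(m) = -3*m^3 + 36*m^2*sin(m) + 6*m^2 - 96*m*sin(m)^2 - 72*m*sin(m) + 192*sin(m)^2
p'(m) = 36*m^2*cos(m) - 9*m^2 - 192*m*sin(m)*cos(m) + 72*m*sin(m) - 72*m*cos(m) + 12*m - 96*sin(m)^2 + 384*sin(m)*cos(m) - 72*sin(m)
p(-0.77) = 80.34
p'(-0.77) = -183.05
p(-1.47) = 169.54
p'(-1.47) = -3.40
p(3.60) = -184.05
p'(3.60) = -482.94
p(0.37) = 13.28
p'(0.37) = 59.52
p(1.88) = 3.99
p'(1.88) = -40.21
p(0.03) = 0.11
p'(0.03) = 7.38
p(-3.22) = 212.84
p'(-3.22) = -837.85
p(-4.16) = 1533.66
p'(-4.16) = -1603.87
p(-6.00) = 1406.79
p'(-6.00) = 1526.94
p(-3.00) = 68.35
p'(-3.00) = -478.75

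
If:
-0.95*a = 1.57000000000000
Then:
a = -1.65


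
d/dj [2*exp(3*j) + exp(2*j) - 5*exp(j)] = (6*exp(2*j) + 2*exp(j) - 5)*exp(j)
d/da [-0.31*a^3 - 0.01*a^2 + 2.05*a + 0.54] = -0.93*a^2 - 0.02*a + 2.05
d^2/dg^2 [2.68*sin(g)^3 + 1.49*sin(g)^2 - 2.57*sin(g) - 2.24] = 0.559999999999999*sin(g) + 6.03*sin(3*g) + 2.98*cos(2*g)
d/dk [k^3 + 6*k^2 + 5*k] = 3*k^2 + 12*k + 5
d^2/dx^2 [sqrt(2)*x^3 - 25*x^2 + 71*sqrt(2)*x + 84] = 6*sqrt(2)*x - 50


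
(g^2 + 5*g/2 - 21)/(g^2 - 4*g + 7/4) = 2*(g + 6)/(2*g - 1)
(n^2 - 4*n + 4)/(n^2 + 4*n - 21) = (n^2 - 4*n + 4)/(n^2 + 4*n - 21)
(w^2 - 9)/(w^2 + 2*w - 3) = (w - 3)/(w - 1)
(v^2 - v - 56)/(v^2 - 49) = (v - 8)/(v - 7)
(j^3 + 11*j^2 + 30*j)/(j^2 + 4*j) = (j^2 + 11*j + 30)/(j + 4)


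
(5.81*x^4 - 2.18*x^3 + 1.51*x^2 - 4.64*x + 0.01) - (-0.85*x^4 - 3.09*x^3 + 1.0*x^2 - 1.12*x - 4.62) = 6.66*x^4 + 0.91*x^3 + 0.51*x^2 - 3.52*x + 4.63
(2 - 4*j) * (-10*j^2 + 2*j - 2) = 40*j^3 - 28*j^2 + 12*j - 4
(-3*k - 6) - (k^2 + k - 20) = -k^2 - 4*k + 14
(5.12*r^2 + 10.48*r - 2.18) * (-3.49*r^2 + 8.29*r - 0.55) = -17.8688*r^4 + 5.86959999999999*r^3 + 91.6714*r^2 - 23.8362*r + 1.199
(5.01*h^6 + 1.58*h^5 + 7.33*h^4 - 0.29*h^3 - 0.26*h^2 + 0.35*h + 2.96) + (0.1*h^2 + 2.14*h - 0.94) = 5.01*h^6 + 1.58*h^5 + 7.33*h^4 - 0.29*h^3 - 0.16*h^2 + 2.49*h + 2.02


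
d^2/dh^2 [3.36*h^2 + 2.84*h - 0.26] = 6.72000000000000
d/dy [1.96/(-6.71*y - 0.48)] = 13.1516/(6.71*y + 0.48)^2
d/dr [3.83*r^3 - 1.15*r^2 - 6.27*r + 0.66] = 11.49*r^2 - 2.3*r - 6.27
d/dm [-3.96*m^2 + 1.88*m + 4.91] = 1.88 - 7.92*m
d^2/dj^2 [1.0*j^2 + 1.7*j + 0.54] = 2.00000000000000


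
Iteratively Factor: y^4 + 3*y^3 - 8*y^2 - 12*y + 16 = (y - 2)*(y^3 + 5*y^2 + 2*y - 8) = (y - 2)*(y + 2)*(y^2 + 3*y - 4) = (y - 2)*(y - 1)*(y + 2)*(y + 4)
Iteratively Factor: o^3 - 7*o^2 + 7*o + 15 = (o + 1)*(o^2 - 8*o + 15) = (o - 3)*(o + 1)*(o - 5)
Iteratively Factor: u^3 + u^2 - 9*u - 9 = (u - 3)*(u^2 + 4*u + 3) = (u - 3)*(u + 1)*(u + 3)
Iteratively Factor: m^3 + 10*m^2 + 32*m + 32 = (m + 4)*(m^2 + 6*m + 8) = (m + 4)^2*(m + 2)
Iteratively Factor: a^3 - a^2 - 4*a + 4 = (a + 2)*(a^2 - 3*a + 2) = (a - 2)*(a + 2)*(a - 1)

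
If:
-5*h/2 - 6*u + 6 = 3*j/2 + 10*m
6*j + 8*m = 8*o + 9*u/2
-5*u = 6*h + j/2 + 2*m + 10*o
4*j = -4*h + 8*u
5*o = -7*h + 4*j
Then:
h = -11196/941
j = -7428/941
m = 10065/941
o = 9732/941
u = -9312/941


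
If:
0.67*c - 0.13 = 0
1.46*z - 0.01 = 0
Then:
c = 0.19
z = 0.01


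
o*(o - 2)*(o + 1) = o^3 - o^2 - 2*o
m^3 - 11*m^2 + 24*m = m*(m - 8)*(m - 3)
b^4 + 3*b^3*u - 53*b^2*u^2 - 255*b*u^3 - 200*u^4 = (b - 8*u)*(b + u)*(b + 5*u)^2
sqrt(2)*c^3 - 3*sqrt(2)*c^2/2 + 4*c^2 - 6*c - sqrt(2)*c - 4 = (c - 2)*(c + 2*sqrt(2))*(sqrt(2)*c + sqrt(2)/2)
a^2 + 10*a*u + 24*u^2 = (a + 4*u)*(a + 6*u)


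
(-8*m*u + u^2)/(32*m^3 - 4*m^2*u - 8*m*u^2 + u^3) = u/(-4*m^2 + u^2)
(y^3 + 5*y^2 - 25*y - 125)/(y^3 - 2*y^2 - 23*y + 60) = (y^2 - 25)/(y^2 - 7*y + 12)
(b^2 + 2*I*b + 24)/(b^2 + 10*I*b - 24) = (b - 4*I)/(b + 4*I)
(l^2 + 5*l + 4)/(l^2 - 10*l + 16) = (l^2 + 5*l + 4)/(l^2 - 10*l + 16)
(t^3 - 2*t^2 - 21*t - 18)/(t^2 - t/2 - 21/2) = 2*(t^2 - 5*t - 6)/(2*t - 7)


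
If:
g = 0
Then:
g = 0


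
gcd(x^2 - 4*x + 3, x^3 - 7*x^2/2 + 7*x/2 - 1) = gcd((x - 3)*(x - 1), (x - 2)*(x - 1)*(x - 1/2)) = x - 1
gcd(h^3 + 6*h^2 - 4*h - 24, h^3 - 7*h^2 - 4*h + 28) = h^2 - 4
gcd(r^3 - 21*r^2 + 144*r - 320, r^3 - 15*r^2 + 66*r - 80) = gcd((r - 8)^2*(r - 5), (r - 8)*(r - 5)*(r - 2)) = r^2 - 13*r + 40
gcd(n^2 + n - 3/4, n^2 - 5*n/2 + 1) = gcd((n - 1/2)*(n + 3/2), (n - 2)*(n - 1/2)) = n - 1/2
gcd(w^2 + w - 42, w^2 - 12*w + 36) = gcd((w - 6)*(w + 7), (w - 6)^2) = w - 6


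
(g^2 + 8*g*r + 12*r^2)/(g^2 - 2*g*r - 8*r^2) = (-g - 6*r)/(-g + 4*r)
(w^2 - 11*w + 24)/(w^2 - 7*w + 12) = (w - 8)/(w - 4)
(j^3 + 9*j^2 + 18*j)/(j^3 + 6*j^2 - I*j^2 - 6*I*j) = (j + 3)/(j - I)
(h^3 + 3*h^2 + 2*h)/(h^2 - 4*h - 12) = h*(h + 1)/(h - 6)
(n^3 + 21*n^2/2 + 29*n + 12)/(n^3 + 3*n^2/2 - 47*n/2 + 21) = (2*n^2 + 9*n + 4)/(2*n^2 - 9*n + 7)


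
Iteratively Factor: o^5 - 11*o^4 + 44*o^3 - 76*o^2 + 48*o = (o - 2)*(o^4 - 9*o^3 + 26*o^2 - 24*o) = (o - 3)*(o - 2)*(o^3 - 6*o^2 + 8*o) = o*(o - 3)*(o - 2)*(o^2 - 6*o + 8) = o*(o - 3)*(o - 2)^2*(o - 4)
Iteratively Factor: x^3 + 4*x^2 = (x + 4)*(x^2) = x*(x + 4)*(x)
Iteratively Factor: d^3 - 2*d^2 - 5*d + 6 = (d - 3)*(d^2 + d - 2) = (d - 3)*(d + 2)*(d - 1)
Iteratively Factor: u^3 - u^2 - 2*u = (u + 1)*(u^2 - 2*u) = (u - 2)*(u + 1)*(u)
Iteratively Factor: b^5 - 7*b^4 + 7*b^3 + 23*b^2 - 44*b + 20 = (b - 5)*(b^4 - 2*b^3 - 3*b^2 + 8*b - 4) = (b - 5)*(b - 2)*(b^3 - 3*b + 2) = (b - 5)*(b - 2)*(b - 1)*(b^2 + b - 2) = (b - 5)*(b - 2)*(b - 1)^2*(b + 2)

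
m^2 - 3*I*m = m*(m - 3*I)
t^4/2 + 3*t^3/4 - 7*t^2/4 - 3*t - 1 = (t/2 + 1)*(t - 2)*(t + 1/2)*(t + 1)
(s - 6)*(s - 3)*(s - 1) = s^3 - 10*s^2 + 27*s - 18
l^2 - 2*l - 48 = (l - 8)*(l + 6)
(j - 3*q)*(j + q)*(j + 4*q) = j^3 + 2*j^2*q - 11*j*q^2 - 12*q^3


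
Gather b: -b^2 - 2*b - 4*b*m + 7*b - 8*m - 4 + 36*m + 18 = -b^2 + b*(5 - 4*m) + 28*m + 14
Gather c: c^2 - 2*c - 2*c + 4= c^2 - 4*c + 4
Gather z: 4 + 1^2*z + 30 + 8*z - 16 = 9*z + 18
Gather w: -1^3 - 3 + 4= 0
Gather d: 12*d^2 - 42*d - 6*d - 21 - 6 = 12*d^2 - 48*d - 27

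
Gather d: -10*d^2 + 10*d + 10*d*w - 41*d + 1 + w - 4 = -10*d^2 + d*(10*w - 31) + w - 3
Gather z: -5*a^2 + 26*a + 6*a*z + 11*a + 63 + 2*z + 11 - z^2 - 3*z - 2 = -5*a^2 + 37*a - z^2 + z*(6*a - 1) + 72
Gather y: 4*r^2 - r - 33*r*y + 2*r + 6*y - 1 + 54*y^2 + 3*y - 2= 4*r^2 + r + 54*y^2 + y*(9 - 33*r) - 3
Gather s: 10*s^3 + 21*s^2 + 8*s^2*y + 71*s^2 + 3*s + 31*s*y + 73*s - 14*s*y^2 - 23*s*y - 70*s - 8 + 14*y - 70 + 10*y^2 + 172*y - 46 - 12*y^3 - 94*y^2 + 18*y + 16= 10*s^3 + s^2*(8*y + 92) + s*(-14*y^2 + 8*y + 6) - 12*y^3 - 84*y^2 + 204*y - 108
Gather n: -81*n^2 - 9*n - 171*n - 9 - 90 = -81*n^2 - 180*n - 99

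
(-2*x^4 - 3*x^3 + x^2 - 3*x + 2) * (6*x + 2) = -12*x^5 - 22*x^4 - 16*x^2 + 6*x + 4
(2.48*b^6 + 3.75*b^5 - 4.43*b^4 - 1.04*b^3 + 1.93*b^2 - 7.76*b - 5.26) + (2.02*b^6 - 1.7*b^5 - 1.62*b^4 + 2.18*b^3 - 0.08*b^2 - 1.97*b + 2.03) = 4.5*b^6 + 2.05*b^5 - 6.05*b^4 + 1.14*b^3 + 1.85*b^2 - 9.73*b - 3.23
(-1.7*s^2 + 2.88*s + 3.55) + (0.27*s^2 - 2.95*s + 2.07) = -1.43*s^2 - 0.0700000000000003*s + 5.62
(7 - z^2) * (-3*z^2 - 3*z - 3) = 3*z^4 + 3*z^3 - 18*z^2 - 21*z - 21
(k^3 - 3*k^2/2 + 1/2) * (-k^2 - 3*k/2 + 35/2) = -k^5 + 79*k^3/4 - 107*k^2/4 - 3*k/4 + 35/4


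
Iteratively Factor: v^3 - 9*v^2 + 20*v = (v - 5)*(v^2 - 4*v) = v*(v - 5)*(v - 4)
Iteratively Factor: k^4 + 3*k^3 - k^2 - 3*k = (k + 3)*(k^3 - k) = (k - 1)*(k + 3)*(k^2 + k) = (k - 1)*(k + 1)*(k + 3)*(k)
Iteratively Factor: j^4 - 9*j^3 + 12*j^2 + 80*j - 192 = (j + 3)*(j^3 - 12*j^2 + 48*j - 64) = (j - 4)*(j + 3)*(j^2 - 8*j + 16) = (j - 4)^2*(j + 3)*(j - 4)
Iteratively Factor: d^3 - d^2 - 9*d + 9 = (d + 3)*(d^2 - 4*d + 3) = (d - 1)*(d + 3)*(d - 3)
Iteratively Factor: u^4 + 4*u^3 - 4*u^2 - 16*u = (u - 2)*(u^3 + 6*u^2 + 8*u) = u*(u - 2)*(u^2 + 6*u + 8) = u*(u - 2)*(u + 2)*(u + 4)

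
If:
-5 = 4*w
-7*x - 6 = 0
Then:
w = -5/4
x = -6/7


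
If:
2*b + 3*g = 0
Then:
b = -3*g/2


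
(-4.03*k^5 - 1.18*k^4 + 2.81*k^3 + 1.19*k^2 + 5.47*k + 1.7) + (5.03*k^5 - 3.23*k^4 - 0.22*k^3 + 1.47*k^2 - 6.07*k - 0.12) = 1.0*k^5 - 4.41*k^4 + 2.59*k^3 + 2.66*k^2 - 0.600000000000001*k + 1.58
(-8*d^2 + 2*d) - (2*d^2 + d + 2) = -10*d^2 + d - 2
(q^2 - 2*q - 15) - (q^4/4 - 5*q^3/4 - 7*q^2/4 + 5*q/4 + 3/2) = -q^4/4 + 5*q^3/4 + 11*q^2/4 - 13*q/4 - 33/2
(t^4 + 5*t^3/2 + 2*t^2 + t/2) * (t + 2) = t^5 + 9*t^4/2 + 7*t^3 + 9*t^2/2 + t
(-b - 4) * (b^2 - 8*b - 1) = -b^3 + 4*b^2 + 33*b + 4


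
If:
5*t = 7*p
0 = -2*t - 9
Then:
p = -45/14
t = -9/2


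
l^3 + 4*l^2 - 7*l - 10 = (l - 2)*(l + 1)*(l + 5)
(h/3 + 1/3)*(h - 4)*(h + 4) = h^3/3 + h^2/3 - 16*h/3 - 16/3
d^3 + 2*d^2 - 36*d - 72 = (d - 6)*(d + 2)*(d + 6)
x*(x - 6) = x^2 - 6*x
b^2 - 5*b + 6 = (b - 3)*(b - 2)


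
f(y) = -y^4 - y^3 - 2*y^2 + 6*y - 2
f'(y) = -4*y^3 - 3*y^2 - 4*y + 6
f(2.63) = -66.09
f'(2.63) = -98.04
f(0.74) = 0.64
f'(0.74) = -0.22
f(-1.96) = -28.67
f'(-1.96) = 32.43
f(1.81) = -14.35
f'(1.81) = -34.79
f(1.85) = -15.79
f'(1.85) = -36.99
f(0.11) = -1.37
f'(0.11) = 5.52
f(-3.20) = -113.77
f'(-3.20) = 119.15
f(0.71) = 0.64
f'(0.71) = 0.22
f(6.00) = -1550.00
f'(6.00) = -990.00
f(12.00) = -22682.00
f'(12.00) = -7386.00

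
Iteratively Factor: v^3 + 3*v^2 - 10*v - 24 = (v + 4)*(v^2 - v - 6) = (v - 3)*(v + 4)*(v + 2)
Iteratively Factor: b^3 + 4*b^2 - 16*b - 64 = (b + 4)*(b^2 - 16) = (b + 4)^2*(b - 4)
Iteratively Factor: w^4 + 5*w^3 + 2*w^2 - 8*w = (w)*(w^3 + 5*w^2 + 2*w - 8) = w*(w + 4)*(w^2 + w - 2) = w*(w + 2)*(w + 4)*(w - 1)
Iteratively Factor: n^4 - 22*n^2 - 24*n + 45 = (n - 1)*(n^3 + n^2 - 21*n - 45) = (n - 1)*(n + 3)*(n^2 - 2*n - 15) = (n - 1)*(n + 3)^2*(n - 5)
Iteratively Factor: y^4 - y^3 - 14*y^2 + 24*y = (y + 4)*(y^3 - 5*y^2 + 6*y) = y*(y + 4)*(y^2 - 5*y + 6) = y*(y - 3)*(y + 4)*(y - 2)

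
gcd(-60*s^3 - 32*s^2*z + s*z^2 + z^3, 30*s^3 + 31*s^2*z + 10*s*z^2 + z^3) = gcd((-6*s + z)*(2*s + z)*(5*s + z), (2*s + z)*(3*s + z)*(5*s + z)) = 10*s^2 + 7*s*z + z^2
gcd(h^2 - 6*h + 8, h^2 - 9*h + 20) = h - 4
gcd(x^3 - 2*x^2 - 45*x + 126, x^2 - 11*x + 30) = x - 6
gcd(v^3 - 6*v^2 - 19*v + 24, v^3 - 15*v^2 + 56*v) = v - 8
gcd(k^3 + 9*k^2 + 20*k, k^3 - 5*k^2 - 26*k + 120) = k + 5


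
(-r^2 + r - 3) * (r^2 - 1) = -r^4 + r^3 - 2*r^2 - r + 3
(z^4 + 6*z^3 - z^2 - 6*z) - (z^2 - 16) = z^4 + 6*z^3 - 2*z^2 - 6*z + 16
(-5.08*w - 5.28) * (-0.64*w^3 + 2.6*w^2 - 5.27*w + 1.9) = 3.2512*w^4 - 9.8288*w^3 + 13.0436*w^2 + 18.1736*w - 10.032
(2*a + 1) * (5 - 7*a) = -14*a^2 + 3*a + 5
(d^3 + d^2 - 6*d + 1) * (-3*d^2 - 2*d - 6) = -3*d^5 - 5*d^4 + 10*d^3 + 3*d^2 + 34*d - 6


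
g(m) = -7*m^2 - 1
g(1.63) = -19.60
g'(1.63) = -22.82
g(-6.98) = -342.04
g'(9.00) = -126.00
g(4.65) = -152.36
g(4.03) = -114.69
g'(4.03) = -56.42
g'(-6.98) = 97.72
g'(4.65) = -65.10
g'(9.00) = -126.00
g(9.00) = -568.00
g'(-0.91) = 12.74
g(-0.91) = -6.80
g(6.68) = -313.36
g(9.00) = -568.00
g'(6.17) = -86.38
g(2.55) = -46.52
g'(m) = -14*m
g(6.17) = -267.48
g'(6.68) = -93.52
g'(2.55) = -35.70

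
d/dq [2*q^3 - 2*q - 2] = 6*q^2 - 2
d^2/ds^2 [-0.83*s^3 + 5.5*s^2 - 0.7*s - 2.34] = 11.0 - 4.98*s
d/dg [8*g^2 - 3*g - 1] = 16*g - 3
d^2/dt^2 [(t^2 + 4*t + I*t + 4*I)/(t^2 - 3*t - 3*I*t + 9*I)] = (t^3*(14 + 8*I) - 30*I*t^2 + t*(126 - 288*I) - 504 + 162*I)/(t^6 + t^5*(-9 - 9*I) + 81*I*t^4 + t^3*(216 - 216*I) - 729*t^2 + t*(729 + 729*I) - 729*I)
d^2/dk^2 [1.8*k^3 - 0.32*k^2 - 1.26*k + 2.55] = 10.8*k - 0.64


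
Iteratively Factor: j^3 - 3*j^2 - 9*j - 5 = (j + 1)*(j^2 - 4*j - 5) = (j + 1)^2*(j - 5)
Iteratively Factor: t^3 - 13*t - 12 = (t + 1)*(t^2 - t - 12) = (t + 1)*(t + 3)*(t - 4)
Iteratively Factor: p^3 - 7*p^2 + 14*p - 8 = (p - 4)*(p^2 - 3*p + 2) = (p - 4)*(p - 2)*(p - 1)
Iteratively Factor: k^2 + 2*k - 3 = (k - 1)*(k + 3)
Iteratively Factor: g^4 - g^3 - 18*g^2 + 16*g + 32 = (g + 4)*(g^3 - 5*g^2 + 2*g + 8) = (g - 4)*(g + 4)*(g^2 - g - 2) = (g - 4)*(g + 1)*(g + 4)*(g - 2)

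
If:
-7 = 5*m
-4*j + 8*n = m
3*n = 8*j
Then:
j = -21/260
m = -7/5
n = -14/65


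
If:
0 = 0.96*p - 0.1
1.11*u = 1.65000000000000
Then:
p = 0.10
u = 1.49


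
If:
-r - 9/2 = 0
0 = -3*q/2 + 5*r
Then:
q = -15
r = -9/2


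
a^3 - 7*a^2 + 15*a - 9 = (a - 3)^2*(a - 1)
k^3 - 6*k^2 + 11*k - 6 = (k - 3)*(k - 2)*(k - 1)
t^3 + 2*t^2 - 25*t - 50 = (t - 5)*(t + 2)*(t + 5)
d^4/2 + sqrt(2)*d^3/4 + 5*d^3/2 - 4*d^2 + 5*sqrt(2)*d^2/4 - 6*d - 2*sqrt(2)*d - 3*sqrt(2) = (d/2 + 1/2)*(d - 2)*(d + 6)*(d + sqrt(2)/2)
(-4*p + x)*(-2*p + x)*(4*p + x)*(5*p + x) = 160*p^4 - 48*p^3*x - 26*p^2*x^2 + 3*p*x^3 + x^4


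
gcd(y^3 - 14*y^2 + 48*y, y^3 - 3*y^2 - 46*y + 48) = y - 8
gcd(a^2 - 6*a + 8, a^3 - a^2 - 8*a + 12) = a - 2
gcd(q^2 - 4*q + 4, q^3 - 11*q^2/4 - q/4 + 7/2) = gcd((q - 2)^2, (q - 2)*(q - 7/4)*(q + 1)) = q - 2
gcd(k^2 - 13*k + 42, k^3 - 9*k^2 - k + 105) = k - 7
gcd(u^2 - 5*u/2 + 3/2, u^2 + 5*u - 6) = u - 1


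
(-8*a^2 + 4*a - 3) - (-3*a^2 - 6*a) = -5*a^2 + 10*a - 3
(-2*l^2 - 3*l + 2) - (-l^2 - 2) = -l^2 - 3*l + 4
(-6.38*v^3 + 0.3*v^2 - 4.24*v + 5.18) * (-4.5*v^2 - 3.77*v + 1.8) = 28.71*v^5 + 22.7026*v^4 + 6.465*v^3 - 6.7852*v^2 - 27.1606*v + 9.324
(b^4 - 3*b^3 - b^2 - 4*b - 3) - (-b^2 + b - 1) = b^4 - 3*b^3 - 5*b - 2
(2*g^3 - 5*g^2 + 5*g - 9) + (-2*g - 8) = 2*g^3 - 5*g^2 + 3*g - 17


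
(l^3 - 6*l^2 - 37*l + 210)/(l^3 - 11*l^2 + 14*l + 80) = (l^2 - l - 42)/(l^2 - 6*l - 16)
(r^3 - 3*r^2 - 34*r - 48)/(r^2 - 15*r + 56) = (r^2 + 5*r + 6)/(r - 7)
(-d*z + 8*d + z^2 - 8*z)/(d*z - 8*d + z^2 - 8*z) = (-d + z)/(d + z)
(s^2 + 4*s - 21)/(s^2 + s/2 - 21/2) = 2*(s + 7)/(2*s + 7)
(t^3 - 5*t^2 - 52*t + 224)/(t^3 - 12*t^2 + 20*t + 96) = (t^2 + 3*t - 28)/(t^2 - 4*t - 12)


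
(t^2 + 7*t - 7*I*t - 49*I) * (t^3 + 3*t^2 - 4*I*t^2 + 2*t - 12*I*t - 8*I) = t^5 + 10*t^4 - 11*I*t^4 - 5*t^3 - 110*I*t^3 - 266*t^2 - 253*I*t^2 - 644*t - 154*I*t - 392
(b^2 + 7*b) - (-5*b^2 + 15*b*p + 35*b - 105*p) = 6*b^2 - 15*b*p - 28*b + 105*p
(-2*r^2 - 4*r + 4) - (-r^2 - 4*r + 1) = 3 - r^2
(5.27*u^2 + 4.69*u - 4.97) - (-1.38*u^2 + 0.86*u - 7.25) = 6.65*u^2 + 3.83*u + 2.28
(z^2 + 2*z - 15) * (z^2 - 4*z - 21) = z^4 - 2*z^3 - 44*z^2 + 18*z + 315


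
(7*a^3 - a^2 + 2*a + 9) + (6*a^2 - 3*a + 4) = 7*a^3 + 5*a^2 - a + 13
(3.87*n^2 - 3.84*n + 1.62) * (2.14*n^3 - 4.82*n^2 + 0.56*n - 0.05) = 8.2818*n^5 - 26.871*n^4 + 24.1428*n^3 - 10.1523*n^2 + 1.0992*n - 0.081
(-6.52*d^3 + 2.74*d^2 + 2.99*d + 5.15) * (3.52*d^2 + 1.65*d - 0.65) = -22.9504*d^5 - 1.1132*d^4 + 19.2838*d^3 + 21.2805*d^2 + 6.554*d - 3.3475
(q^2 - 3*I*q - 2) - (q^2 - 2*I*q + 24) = -I*q - 26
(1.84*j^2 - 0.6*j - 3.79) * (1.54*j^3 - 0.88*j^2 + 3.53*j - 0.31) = 2.8336*j^5 - 2.5432*j^4 + 1.1866*j^3 + 0.6468*j^2 - 13.1927*j + 1.1749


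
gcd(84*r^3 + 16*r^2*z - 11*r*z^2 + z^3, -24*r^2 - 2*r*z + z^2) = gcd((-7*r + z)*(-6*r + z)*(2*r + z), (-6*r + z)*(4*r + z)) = -6*r + z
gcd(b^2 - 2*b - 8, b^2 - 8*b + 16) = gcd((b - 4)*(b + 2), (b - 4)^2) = b - 4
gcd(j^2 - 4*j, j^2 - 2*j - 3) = 1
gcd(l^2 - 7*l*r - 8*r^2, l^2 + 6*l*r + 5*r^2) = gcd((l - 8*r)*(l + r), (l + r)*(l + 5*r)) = l + r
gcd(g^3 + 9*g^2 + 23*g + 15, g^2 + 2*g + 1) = g + 1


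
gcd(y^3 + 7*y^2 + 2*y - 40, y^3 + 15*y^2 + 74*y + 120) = y^2 + 9*y + 20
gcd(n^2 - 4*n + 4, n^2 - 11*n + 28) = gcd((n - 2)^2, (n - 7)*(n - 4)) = 1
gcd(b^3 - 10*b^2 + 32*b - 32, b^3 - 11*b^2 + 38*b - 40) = b^2 - 6*b + 8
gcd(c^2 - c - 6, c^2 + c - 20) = 1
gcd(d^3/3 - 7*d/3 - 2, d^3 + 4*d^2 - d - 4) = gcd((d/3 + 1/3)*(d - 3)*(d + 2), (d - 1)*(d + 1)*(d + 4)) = d + 1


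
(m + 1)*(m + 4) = m^2 + 5*m + 4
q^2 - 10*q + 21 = (q - 7)*(q - 3)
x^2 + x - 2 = (x - 1)*(x + 2)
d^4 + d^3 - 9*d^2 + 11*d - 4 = (d - 1)^3*(d + 4)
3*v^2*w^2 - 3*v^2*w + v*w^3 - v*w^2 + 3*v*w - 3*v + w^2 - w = (3*v + w)*(w - 1)*(v*w + 1)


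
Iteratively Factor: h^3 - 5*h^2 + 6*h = (h - 3)*(h^2 - 2*h) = (h - 3)*(h - 2)*(h)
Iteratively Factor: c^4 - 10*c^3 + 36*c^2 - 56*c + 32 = (c - 2)*(c^3 - 8*c^2 + 20*c - 16) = (c - 4)*(c - 2)*(c^2 - 4*c + 4) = (c - 4)*(c - 2)^2*(c - 2)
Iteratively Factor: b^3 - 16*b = (b - 4)*(b^2 + 4*b) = (b - 4)*(b + 4)*(b)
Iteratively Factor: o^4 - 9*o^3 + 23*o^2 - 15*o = (o - 5)*(o^3 - 4*o^2 + 3*o) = (o - 5)*(o - 1)*(o^2 - 3*o) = (o - 5)*(o - 3)*(o - 1)*(o)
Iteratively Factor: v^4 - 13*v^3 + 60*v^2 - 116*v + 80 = (v - 2)*(v^3 - 11*v^2 + 38*v - 40) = (v - 2)^2*(v^2 - 9*v + 20) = (v - 5)*(v - 2)^2*(v - 4)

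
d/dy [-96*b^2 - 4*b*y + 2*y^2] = -4*b + 4*y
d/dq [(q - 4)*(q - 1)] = 2*q - 5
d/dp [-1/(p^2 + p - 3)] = (2*p + 1)/(p^2 + p - 3)^2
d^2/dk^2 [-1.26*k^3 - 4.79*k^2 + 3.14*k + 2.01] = -7.56*k - 9.58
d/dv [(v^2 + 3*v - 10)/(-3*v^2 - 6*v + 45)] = 1/(3*(v^2 - 6*v + 9))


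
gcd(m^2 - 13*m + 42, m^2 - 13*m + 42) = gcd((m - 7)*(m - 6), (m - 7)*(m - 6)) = m^2 - 13*m + 42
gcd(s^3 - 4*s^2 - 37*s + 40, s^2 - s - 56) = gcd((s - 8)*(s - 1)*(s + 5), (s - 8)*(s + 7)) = s - 8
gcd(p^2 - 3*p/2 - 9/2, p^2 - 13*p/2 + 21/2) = p - 3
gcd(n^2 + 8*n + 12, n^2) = 1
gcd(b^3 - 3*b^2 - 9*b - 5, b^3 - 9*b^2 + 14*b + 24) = b + 1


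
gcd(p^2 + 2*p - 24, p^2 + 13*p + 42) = p + 6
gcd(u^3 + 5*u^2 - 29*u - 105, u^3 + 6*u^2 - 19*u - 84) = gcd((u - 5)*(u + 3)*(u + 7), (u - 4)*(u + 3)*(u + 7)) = u^2 + 10*u + 21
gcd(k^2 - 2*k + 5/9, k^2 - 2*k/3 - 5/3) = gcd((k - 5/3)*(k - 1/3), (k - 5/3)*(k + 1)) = k - 5/3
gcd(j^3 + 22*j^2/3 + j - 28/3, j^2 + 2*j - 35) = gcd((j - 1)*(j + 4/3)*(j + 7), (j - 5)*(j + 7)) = j + 7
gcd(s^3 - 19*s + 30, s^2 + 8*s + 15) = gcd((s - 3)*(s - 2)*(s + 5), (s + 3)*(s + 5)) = s + 5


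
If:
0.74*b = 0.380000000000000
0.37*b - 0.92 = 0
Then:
No Solution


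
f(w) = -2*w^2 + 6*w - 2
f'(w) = 6 - 4*w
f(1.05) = 2.10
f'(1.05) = 1.80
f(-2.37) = -27.45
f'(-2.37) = 15.48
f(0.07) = -1.59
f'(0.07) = 5.72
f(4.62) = -16.97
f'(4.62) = -12.48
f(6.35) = -44.54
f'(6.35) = -19.40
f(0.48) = 0.42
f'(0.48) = 4.08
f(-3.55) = -48.50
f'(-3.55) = 20.20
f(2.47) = 0.62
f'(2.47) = -3.88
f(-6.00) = -110.00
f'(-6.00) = 30.00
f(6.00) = -38.00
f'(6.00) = -18.00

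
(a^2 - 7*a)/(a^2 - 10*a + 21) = a/(a - 3)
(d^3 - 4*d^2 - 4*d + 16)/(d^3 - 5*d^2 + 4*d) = (d^2 - 4)/(d*(d - 1))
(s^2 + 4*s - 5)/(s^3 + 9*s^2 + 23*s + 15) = (s - 1)/(s^2 + 4*s + 3)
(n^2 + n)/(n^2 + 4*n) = (n + 1)/(n + 4)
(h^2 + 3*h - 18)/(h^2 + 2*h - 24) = (h - 3)/(h - 4)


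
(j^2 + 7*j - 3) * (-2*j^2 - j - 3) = -2*j^4 - 15*j^3 - 4*j^2 - 18*j + 9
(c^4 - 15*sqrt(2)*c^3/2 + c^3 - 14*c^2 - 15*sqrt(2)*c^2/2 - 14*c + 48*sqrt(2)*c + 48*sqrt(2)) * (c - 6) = c^5 - 15*sqrt(2)*c^4/2 - 5*c^4 - 20*c^3 + 75*sqrt(2)*c^3/2 + 70*c^2 + 93*sqrt(2)*c^2 - 240*sqrt(2)*c + 84*c - 288*sqrt(2)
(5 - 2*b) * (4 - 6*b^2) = 12*b^3 - 30*b^2 - 8*b + 20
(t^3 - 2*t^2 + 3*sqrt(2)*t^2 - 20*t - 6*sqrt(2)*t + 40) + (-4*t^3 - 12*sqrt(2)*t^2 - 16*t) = -3*t^3 - 9*sqrt(2)*t^2 - 2*t^2 - 36*t - 6*sqrt(2)*t + 40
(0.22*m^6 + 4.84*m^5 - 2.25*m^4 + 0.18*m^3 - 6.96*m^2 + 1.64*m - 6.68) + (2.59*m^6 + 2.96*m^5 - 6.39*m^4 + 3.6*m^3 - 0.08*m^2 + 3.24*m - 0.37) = 2.81*m^6 + 7.8*m^5 - 8.64*m^4 + 3.78*m^3 - 7.04*m^2 + 4.88*m - 7.05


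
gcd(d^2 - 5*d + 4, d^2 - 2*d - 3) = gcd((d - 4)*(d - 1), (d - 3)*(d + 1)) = 1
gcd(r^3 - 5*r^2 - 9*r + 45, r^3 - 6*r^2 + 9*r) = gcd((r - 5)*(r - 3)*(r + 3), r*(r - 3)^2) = r - 3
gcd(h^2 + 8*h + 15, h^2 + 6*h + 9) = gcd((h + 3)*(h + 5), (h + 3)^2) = h + 3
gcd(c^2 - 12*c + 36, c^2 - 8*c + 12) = c - 6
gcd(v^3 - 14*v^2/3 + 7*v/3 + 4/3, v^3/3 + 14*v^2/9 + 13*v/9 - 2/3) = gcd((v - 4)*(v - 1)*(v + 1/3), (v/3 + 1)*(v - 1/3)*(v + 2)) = 1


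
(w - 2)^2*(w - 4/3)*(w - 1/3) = w^4 - 17*w^3/3 + 100*w^2/9 - 76*w/9 + 16/9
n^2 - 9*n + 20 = (n - 5)*(n - 4)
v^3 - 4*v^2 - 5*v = v*(v - 5)*(v + 1)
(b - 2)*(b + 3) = b^2 + b - 6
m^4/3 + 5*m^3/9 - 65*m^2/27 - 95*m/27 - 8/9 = (m/3 + 1)*(m - 8/3)*(m + 1/3)*(m + 1)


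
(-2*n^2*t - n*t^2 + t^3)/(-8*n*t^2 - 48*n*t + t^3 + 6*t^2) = (2*n^2 + n*t - t^2)/(8*n*t + 48*n - t^2 - 6*t)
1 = 1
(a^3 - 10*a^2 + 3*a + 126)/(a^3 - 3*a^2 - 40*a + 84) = (a^2 - 3*a - 18)/(a^2 + 4*a - 12)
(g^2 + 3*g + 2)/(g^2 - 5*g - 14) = (g + 1)/(g - 7)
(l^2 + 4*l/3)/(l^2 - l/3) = (3*l + 4)/(3*l - 1)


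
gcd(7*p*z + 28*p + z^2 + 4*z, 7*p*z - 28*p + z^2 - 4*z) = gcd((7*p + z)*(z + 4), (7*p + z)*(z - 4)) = 7*p + z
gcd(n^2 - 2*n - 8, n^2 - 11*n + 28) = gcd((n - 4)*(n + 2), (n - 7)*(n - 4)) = n - 4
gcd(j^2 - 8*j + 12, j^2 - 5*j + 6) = j - 2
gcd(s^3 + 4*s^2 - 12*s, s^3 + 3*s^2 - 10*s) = s^2 - 2*s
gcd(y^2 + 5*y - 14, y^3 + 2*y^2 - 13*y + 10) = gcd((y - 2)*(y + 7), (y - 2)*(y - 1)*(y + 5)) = y - 2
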